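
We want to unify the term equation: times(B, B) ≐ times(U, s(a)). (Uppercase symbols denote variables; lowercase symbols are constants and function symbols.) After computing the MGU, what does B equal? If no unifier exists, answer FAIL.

Decompose times/2: B ≐ U,  B ≐ s(a).
Bind B := U; substituting into the remaining equation gives: U ≐ s(a).
Bind U := s(a). Substituting into the earlier binding gives B := s(a).
MGU = { B -> s(a), U -> s(a) }, so B -> s(a).

s(a)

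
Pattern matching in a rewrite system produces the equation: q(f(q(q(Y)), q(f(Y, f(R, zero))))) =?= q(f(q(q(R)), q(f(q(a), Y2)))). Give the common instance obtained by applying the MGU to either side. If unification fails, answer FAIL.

Decompose q/1: f(q(q(Y)), q(f(Y, f(R, zero)))) =?= f(q(q(R)), q(f(q(a), Y2))).
Decompose f/2: q(q(Y)) =?= q(q(R)),  q(f(Y, f(R, zero))) =?= q(f(q(a), Y2)).
Decompose q/1: q(Y) =?= q(R).
Decompose q/1: Y =?= R.
Bind Y := R; substituting into the remaining equation gives: q(f(R, f(R, zero))) =?= q(f(q(a), Y2)).
Decompose q/1: f(R, f(R, zero)) =?= f(q(a), Y2).
Decompose f/2: R =?= q(a),  f(R, zero) =?= Y2.
Bind R := q(a); substituting into the remaining equation gives: f(q(a), zero) =?= Y2. Substituting into the earlier binding gives Y := q(a).
Bind Y2 := f(q(a), zero).
Applying the MGU to either side gives q(f(q(q(q(a))), q(f(q(a), f(q(a), zero))))).

q(f(q(q(q(a))), q(f(q(a), f(q(a), zero)))))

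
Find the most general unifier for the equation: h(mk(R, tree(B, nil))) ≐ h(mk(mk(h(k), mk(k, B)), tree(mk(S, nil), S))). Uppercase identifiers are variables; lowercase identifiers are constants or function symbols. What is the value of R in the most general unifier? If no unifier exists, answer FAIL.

mk(h(k), mk(k, mk(nil, nil)))

Decompose h/1: mk(R, tree(B, nil)) ≐ mk(mk(h(k), mk(k, B)), tree(mk(S, nil), S)).
Decompose mk/2: R ≐ mk(h(k), mk(k, B)),  tree(B, nil) ≐ tree(mk(S, nil), S).
Bind R := mk(h(k), mk(k, B)); no other remaining equation mentions R.
Decompose tree/2: B ≐ mk(S, nil),  nil ≐ S.
Bind B := mk(S, nil); no other remaining equation mentions B. Substituting into the earlier binding gives R := mk(h(k), mk(k, mk(S, nil))).
Bind S := nil. Substituting into the earlier bindings gives R := mk(h(k), mk(k, mk(nil, nil))), B := mk(nil, nil).
MGU = { R ↦ mk(h(k), mk(k, mk(nil, nil))), B ↦ mk(nil, nil), S ↦ nil }, so R ↦ mk(h(k), mk(k, mk(nil, nil))).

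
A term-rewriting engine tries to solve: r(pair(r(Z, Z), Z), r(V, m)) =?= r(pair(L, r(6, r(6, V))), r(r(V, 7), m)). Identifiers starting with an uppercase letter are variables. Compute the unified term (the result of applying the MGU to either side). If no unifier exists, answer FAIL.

Decompose r/2: pair(r(Z, Z), Z) =?= pair(L, r(6, r(6, V))),  r(V, m) =?= r(r(V, 7), m).
Decompose pair/2: r(Z, Z) =?= L,  Z =?= r(6, r(6, V)).
Bind L := r(Z, Z); no other remaining equation mentions L.
Bind Z := r(6, r(6, V)); no other remaining equation mentions Z. Substituting into the earlier binding gives L := r(r(6, r(6, V)), r(6, r(6, V))).
Decompose r/2: V =?= r(V, 7),  m =?= m.
Occurs check fails: V occurs in r(V, 7); the equation V =?= r(V, 7) has no finite solution.

FAIL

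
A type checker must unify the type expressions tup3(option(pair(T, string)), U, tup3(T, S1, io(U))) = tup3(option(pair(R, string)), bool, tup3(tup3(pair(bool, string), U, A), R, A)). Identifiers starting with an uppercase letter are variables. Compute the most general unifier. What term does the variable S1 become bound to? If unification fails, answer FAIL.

Decompose tup3/3: option(pair(T, string)) = option(pair(R, string)),  U = bool,  tup3(T, S1, io(U)) = tup3(tup3(pair(bool, string), U, A), R, A).
Decompose option/1: pair(T, string) = pair(R, string).
Decompose pair/2: T = R,  string = string.
Bind T := R; substituting into the one remaining equation that mentions T gives: tup3(R, S1, io(U)) = tup3(tup3(pair(bool, string), U, A), R, A).
Delete trivial equation string = string.
Bind U := bool; substituting into the remaining equation gives: tup3(R, S1, io(bool)) = tup3(tup3(pair(bool, string), bool, A), R, A).
Decompose tup3/3: R = tup3(pair(bool, string), bool, A),  S1 = R,  io(bool) = A.
Bind R := tup3(pair(bool, string), bool, A); substituting into the one remaining equation that mentions R gives: S1 = tup3(pair(bool, string), bool, A). Substituting into the earlier binding gives T := tup3(pair(bool, string), bool, A).
Bind S1 := tup3(pair(bool, string), bool, A); no other remaining equation mentions S1.
Bind A := io(bool). Substituting into the earlier bindings gives T := tup3(pair(bool, string), bool, io(bool)), R := tup3(pair(bool, string), bool, io(bool)), S1 := tup3(pair(bool, string), bool, io(bool)).
MGU = { T ↦ tup3(pair(bool, string), bool, io(bool)), U ↦ bool, R ↦ tup3(pair(bool, string), bool, io(bool)), S1 ↦ tup3(pair(bool, string), bool, io(bool)), A ↦ io(bool) }, so S1 ↦ tup3(pair(bool, string), bool, io(bool)).

tup3(pair(bool, string), bool, io(bool))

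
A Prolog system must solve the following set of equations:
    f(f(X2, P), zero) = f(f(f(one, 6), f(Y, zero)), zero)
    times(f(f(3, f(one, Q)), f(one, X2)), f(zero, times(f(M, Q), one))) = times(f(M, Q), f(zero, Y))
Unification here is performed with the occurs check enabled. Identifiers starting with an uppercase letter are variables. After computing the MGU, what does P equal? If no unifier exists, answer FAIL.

Decompose f/2: f(X2, P) = f(f(one, 6), f(Y, zero)),  zero = zero.
Decompose f/2: X2 = f(one, 6),  P = f(Y, zero).
Bind X2 := f(one, 6); substituting into the one remaining equation that mentions X2 gives: times(f(f(3, f(one, Q)), f(one, f(one, 6))), f(zero, times(f(M, Q), one))) = times(f(M, Q), f(zero, Y)).
Bind P := f(Y, zero); no other remaining equation mentions P.
Delete trivial equation zero = zero.
Decompose times/2: f(f(3, f(one, Q)), f(one, f(one, 6))) = f(M, Q),  f(zero, times(f(M, Q), one)) = f(zero, Y).
Decompose f/2: f(3, f(one, Q)) = M,  f(one, f(one, 6)) = Q.
Bind M := f(3, f(one, Q)); substituting into the one remaining equation that mentions M gives: f(zero, times(f(f(3, f(one, Q)), Q), one)) = f(zero, Y).
Bind Q := f(one, f(one, 6)); substituting into the remaining equation gives: f(zero, times(f(f(3, f(one, f(one, f(one, 6)))), f(one, f(one, 6))), one)) = f(zero, Y). Substituting into the earlier binding gives M := f(3, f(one, f(one, f(one, 6)))).
Decompose f/2: zero = zero,  times(f(f(3, f(one, f(one, f(one, 6)))), f(one, f(one, 6))), one) = Y.
Delete trivial equation zero = zero.
Bind Y := times(f(f(3, f(one, f(one, f(one, 6)))), f(one, f(one, 6))), one). Substituting into the earlier binding gives P := f(times(f(f(3, f(one, f(one, f(one, 6)))), f(one, f(one, 6))), one), zero).
MGU = { X2 -> f(one, 6), P -> f(times(f(f(3, f(one, f(one, f(one, 6)))), f(one, f(one, 6))), one), zero), M -> f(3, f(one, f(one, f(one, 6)))), Q -> f(one, f(one, 6)), Y -> times(f(f(3, f(one, f(one, f(one, 6)))), f(one, f(one, 6))), one) }, so P -> f(times(f(f(3, f(one, f(one, f(one, 6)))), f(one, f(one, 6))), one), zero).

f(times(f(f(3, f(one, f(one, f(one, 6)))), f(one, f(one, 6))), one), zero)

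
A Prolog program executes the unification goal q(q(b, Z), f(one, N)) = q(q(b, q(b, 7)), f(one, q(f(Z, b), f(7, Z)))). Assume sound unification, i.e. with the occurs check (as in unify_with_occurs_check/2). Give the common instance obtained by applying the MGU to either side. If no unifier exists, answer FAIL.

q(q(b, q(b, 7)), f(one, q(f(q(b, 7), b), f(7, q(b, 7)))))

Decompose q/2: q(b, Z) = q(b, q(b, 7)),  f(one, N) = f(one, q(f(Z, b), f(7, Z))).
Decompose q/2: b = b,  Z = q(b, 7).
Delete trivial equation b = b.
Bind Z := q(b, 7); substituting into the remaining equation gives: f(one, N) = f(one, q(f(q(b, 7), b), f(7, q(b, 7)))).
Decompose f/2: one = one,  N = q(f(q(b, 7), b), f(7, q(b, 7))).
Delete trivial equation one = one.
Bind N := q(f(q(b, 7), b), f(7, q(b, 7))).
Applying the MGU to either side gives q(q(b, q(b, 7)), f(one, q(f(q(b, 7), b), f(7, q(b, 7))))).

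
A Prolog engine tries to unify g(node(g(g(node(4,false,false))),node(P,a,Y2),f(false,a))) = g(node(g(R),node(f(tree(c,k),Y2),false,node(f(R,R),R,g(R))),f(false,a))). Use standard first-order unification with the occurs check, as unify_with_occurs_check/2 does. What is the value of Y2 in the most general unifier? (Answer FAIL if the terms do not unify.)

Decompose g/1: node(g(g(node(4,false,false))),node(P,a,Y2),f(false,a)) = node(g(R),node(f(tree(c,k),Y2),false,node(f(R,R),R,g(R))),f(false,a)).
Decompose node/3: g(g(node(4,false,false))) = g(R),  node(P,a,Y2) = node(f(tree(c,k),Y2),false,node(f(R,R),R,g(R))),  f(false,a) = f(false,a).
Decompose g/1: g(node(4,false,false)) = R.
Bind R := g(node(4,false,false)); substituting into the one remaining equation that mentions R gives: node(P,a,Y2) = node(f(tree(c,k),Y2),false,node(f(g(node(4,false,false)),g(node(4,false,false))),g(node(4,false,false)),g(g(node(4,false,false))))).
Decompose node/3: P = f(tree(c,k),Y2),  a = false,  Y2 = node(f(g(node(4,false,false)),g(node(4,false,false))),g(node(4,false,false)),g(g(node(4,false,false)))).
Bind P := f(tree(c,k),Y2); no other remaining equation mentions P.
Clash: constants a and false differ; no unifier exists.

FAIL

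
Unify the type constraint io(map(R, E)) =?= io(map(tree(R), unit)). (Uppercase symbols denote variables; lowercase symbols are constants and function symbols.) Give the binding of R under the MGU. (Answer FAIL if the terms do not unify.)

Decompose io/1: map(R, E) =?= map(tree(R), unit).
Decompose map/2: R =?= tree(R),  E =?= unit.
Occurs check fails: R occurs in tree(R); the equation R =?= tree(R) has no finite solution.

FAIL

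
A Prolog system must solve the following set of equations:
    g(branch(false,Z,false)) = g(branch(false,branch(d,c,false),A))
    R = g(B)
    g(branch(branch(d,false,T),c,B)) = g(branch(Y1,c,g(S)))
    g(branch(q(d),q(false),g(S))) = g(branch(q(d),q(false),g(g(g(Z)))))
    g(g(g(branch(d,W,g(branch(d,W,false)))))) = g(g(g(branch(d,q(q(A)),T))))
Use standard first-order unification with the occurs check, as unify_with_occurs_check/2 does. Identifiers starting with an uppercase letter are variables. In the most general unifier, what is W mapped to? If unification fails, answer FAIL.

Decompose g/1: branch(false,Z,false) = branch(false,branch(d,c,false),A).
Decompose branch/3: false = false,  Z = branch(d,c,false),  false = A.
Delete trivial equation false = false.
Bind Z := branch(d,c,false); substituting into the one remaining equation that mentions Z gives: g(branch(q(d),q(false),g(S))) = g(branch(q(d),q(false),g(g(g(branch(d,c,false)))))).
Bind A := false; substituting into the one remaining equation that mentions A gives: g(g(g(branch(d,W,g(branch(d,W,false)))))) = g(g(g(branch(d,q(q(false)),T)))).
Bind R := g(B); no other remaining equation mentions R.
Decompose g/1: branch(branch(d,false,T),c,B) = branch(Y1,c,g(S)).
Decompose branch/3: branch(d,false,T) = Y1,  c = c,  B = g(S).
Bind Y1 := branch(d,false,T); no other remaining equation mentions Y1.
Delete trivial equation c = c.
Bind B := g(S); no other remaining equation mentions B. Substituting into the earlier binding gives R := g(g(S)).
Decompose g/1: branch(q(d),q(false),g(S)) = branch(q(d),q(false),g(g(g(branch(d,c,false))))).
Decompose branch/3: q(d) = q(d),  q(false) = q(false),  g(S) = g(g(g(branch(d,c,false)))).
Delete trivial equation q(d) = q(d).
Delete trivial equation q(false) = q(false).
Decompose g/1: S = g(g(branch(d,c,false))).
Bind S := g(g(branch(d,c,false))); no other remaining equation mentions S. Substituting into the earlier bindings gives R := g(g(g(g(branch(d,c,false))))), B := g(g(g(branch(d,c,false)))).
Decompose g/1: g(g(branch(d,W,g(branch(d,W,false))))) = g(g(branch(d,q(q(false)),T))).
Decompose g/1: g(branch(d,W,g(branch(d,W,false)))) = g(branch(d,q(q(false)),T)).
Decompose g/1: branch(d,W,g(branch(d,W,false))) = branch(d,q(q(false)),T).
Decompose branch/3: d = d,  W = q(q(false)),  g(branch(d,W,false)) = T.
Delete trivial equation d = d.
Bind W := q(q(false)); substituting into the remaining equation gives: g(branch(d,q(q(false)),false)) = T.
Bind T := g(branch(d,q(q(false)),false)). Substituting into the earlier binding gives Y1 := branch(d,false,g(branch(d,q(q(false)),false))).
MGU = { Z = branch(d,c,false), A = false, R = g(g(g(g(branch(d,c,false))))), Y1 = branch(d,false,g(branch(d,q(q(false)),false))), B = g(g(g(branch(d,c,false)))), S = g(g(branch(d,c,false))), W = q(q(false)), T = g(branch(d,q(q(false)),false)) }, so W = q(q(false)).

q(q(false))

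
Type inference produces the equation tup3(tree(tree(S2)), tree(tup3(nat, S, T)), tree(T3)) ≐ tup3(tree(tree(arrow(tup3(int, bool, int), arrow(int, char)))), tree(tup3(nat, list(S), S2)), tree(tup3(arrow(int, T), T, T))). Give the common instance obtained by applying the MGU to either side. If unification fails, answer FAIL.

Decompose tup3/3: tree(tree(S2)) ≐ tree(tree(arrow(tup3(int, bool, int), arrow(int, char)))),  tree(tup3(nat, S, T)) ≐ tree(tup3(nat, list(S), S2)),  tree(T3) ≐ tree(tup3(arrow(int, T), T, T)).
Decompose tree/1: tree(S2) ≐ tree(arrow(tup3(int, bool, int), arrow(int, char))).
Decompose tree/1: S2 ≐ arrow(tup3(int, bool, int), arrow(int, char)).
Bind S2 := arrow(tup3(int, bool, int), arrow(int, char)); substituting into the one remaining equation that mentions S2 gives: tree(tup3(nat, S, T)) ≐ tree(tup3(nat, list(S), arrow(tup3(int, bool, int), arrow(int, char)))).
Decompose tree/1: tup3(nat, S, T) ≐ tup3(nat, list(S), arrow(tup3(int, bool, int), arrow(int, char))).
Decompose tup3/3: nat ≐ nat,  S ≐ list(S),  T ≐ arrow(tup3(int, bool, int), arrow(int, char)).
Delete trivial equation nat ≐ nat.
Occurs check fails: S occurs in list(S); the equation S ≐ list(S) has no finite solution.

FAIL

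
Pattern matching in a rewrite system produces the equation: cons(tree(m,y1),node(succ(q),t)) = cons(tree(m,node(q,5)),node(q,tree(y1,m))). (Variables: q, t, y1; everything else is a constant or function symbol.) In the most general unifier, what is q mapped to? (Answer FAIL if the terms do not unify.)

FAIL

Decompose cons/2: tree(m,y1) = tree(m,node(q,5)),  node(succ(q),t) = node(q,tree(y1,m)).
Decompose tree/2: m = m,  y1 = node(q,5).
Delete trivial equation m = m.
Bind y1 := node(q,5); substituting into the remaining equation gives: node(succ(q),t) = node(q,tree(node(q,5),m)).
Decompose node/2: succ(q) = q,  t = tree(node(q,5),m).
Occurs check fails: q occurs in succ(q); the equation q = succ(q) has no finite solution.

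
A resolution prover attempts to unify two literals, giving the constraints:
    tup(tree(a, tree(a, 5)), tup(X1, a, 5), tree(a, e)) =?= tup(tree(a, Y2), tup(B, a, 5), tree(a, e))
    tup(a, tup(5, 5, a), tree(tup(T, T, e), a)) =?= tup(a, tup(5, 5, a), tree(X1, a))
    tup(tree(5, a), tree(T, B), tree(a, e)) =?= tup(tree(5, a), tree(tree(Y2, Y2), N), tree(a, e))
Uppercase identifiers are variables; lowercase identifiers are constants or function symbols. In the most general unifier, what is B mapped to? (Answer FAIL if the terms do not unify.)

Decompose tup/3: tree(a, tree(a, 5)) =?= tree(a, Y2),  tup(X1, a, 5) =?= tup(B, a, 5),  tree(a, e) =?= tree(a, e).
Decompose tree/2: a =?= a,  tree(a, 5) =?= Y2.
Delete trivial equation a =?= a.
Bind Y2 := tree(a, 5); substituting into the one remaining equation that mentions Y2 gives: tup(tree(5, a), tree(T, B), tree(a, e)) =?= tup(tree(5, a), tree(tree(tree(a, 5), tree(a, 5)), N), tree(a, e)).
Decompose tup/3: X1 =?= B,  a =?= a,  5 =?= 5.
Bind X1 := B; substituting into the one remaining equation that mentions X1 gives: tup(a, tup(5, 5, a), tree(tup(T, T, e), a)) =?= tup(a, tup(5, 5, a), tree(B, a)).
Delete trivial equation a =?= a.
Delete trivial equation 5 =?= 5.
Delete trivial equation tree(a, e) =?= tree(a, e).
Decompose tup/3: a =?= a,  tup(5, 5, a) =?= tup(5, 5, a),  tree(tup(T, T, e), a) =?= tree(B, a).
Delete trivial equation a =?= a.
Delete trivial equation tup(5, 5, a) =?= tup(5, 5, a).
Decompose tree/2: tup(T, T, e) =?= B,  a =?= a.
Bind B := tup(T, T, e); substituting into the one remaining equation that mentions B gives: tup(tree(5, a), tree(T, tup(T, T, e)), tree(a, e)) =?= tup(tree(5, a), tree(tree(tree(a, 5), tree(a, 5)), N), tree(a, e)). Substituting into the earlier binding gives X1 := tup(T, T, e).
Delete trivial equation a =?= a.
Decompose tup/3: tree(5, a) =?= tree(5, a),  tree(T, tup(T, T, e)) =?= tree(tree(tree(a, 5), tree(a, 5)), N),  tree(a, e) =?= tree(a, e).
Delete trivial equation tree(5, a) =?= tree(5, a).
Decompose tree/2: T =?= tree(tree(a, 5), tree(a, 5)),  tup(T, T, e) =?= N.
Bind T := tree(tree(a, 5), tree(a, 5)); substituting into the one remaining equation that mentions T gives: tup(tree(tree(a, 5), tree(a, 5)), tree(tree(a, 5), tree(a, 5)), e) =?= N. Substituting into the earlier bindings gives X1 := tup(tree(tree(a, 5), tree(a, 5)), tree(tree(a, 5), tree(a, 5)), e), B := tup(tree(tree(a, 5), tree(a, 5)), tree(tree(a, 5), tree(a, 5)), e).
Bind N := tup(tree(tree(a, 5), tree(a, 5)), tree(tree(a, 5), tree(a, 5)), e); no other remaining equation mentions N.
Delete trivial equation tree(a, e) =?= tree(a, e).
MGU = { Y2 := tree(a, 5), X1 := tup(tree(tree(a, 5), tree(a, 5)), tree(tree(a, 5), tree(a, 5)), e), B := tup(tree(tree(a, 5), tree(a, 5)), tree(tree(a, 5), tree(a, 5)), e), T := tree(tree(a, 5), tree(a, 5)), N := tup(tree(tree(a, 5), tree(a, 5)), tree(tree(a, 5), tree(a, 5)), e) }, so B := tup(tree(tree(a, 5), tree(a, 5)), tree(tree(a, 5), tree(a, 5)), e).

tup(tree(tree(a, 5), tree(a, 5)), tree(tree(a, 5), tree(a, 5)), e)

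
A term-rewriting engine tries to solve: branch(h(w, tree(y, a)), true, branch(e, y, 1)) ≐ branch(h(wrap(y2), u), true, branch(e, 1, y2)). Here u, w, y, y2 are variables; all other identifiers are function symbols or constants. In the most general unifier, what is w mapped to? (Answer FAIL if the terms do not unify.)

wrap(1)

Decompose branch/3: h(w, tree(y, a)) ≐ h(wrap(y2), u),  true ≐ true,  branch(e, y, 1) ≐ branch(e, 1, y2).
Decompose h/2: w ≐ wrap(y2),  tree(y, a) ≐ u.
Bind w := wrap(y2); no other remaining equation mentions w.
Bind u := tree(y, a); no other remaining equation mentions u.
Delete trivial equation true ≐ true.
Decompose branch/3: e ≐ e,  y ≐ 1,  1 ≐ y2.
Delete trivial equation e ≐ e.
Bind y := 1; no other remaining equation mentions y. Substituting into the earlier binding gives u := tree(1, a).
Bind y2 := 1. Substituting into the earlier binding gives w := wrap(1).
MGU = { w ↦ wrap(1), u ↦ tree(1, a), y ↦ 1, y2 ↦ 1 }, so w ↦ wrap(1).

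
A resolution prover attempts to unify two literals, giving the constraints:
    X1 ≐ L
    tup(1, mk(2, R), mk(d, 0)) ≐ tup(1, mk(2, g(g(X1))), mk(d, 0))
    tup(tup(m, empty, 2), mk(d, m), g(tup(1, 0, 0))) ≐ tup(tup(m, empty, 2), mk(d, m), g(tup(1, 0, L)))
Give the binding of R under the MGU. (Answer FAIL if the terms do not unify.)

g(g(0))

Bind X1 := L; substituting into the one remaining equation that mentions X1 gives: tup(1, mk(2, R), mk(d, 0)) ≐ tup(1, mk(2, g(g(L))), mk(d, 0)).
Decompose tup/3: 1 ≐ 1,  mk(2, R) ≐ mk(2, g(g(L))),  mk(d, 0) ≐ mk(d, 0).
Delete trivial equation 1 ≐ 1.
Decompose mk/2: 2 ≐ 2,  R ≐ g(g(L)).
Delete trivial equation 2 ≐ 2.
Bind R := g(g(L)); no other remaining equation mentions R.
Delete trivial equation mk(d, 0) ≐ mk(d, 0).
Decompose tup/3: tup(m, empty, 2) ≐ tup(m, empty, 2),  mk(d, m) ≐ mk(d, m),  g(tup(1, 0, 0)) ≐ g(tup(1, 0, L)).
Delete trivial equation tup(m, empty, 2) ≐ tup(m, empty, 2).
Delete trivial equation mk(d, m) ≐ mk(d, m).
Decompose g/1: tup(1, 0, 0) ≐ tup(1, 0, L).
Decompose tup/3: 1 ≐ 1,  0 ≐ 0,  0 ≐ L.
Delete trivial equation 1 ≐ 1.
Delete trivial equation 0 ≐ 0.
Bind L := 0. Substituting into the earlier bindings gives X1 := 0, R := g(g(0)).
MGU = { X1 := 0, R := g(g(0)), L := 0 }, so R := g(g(0)).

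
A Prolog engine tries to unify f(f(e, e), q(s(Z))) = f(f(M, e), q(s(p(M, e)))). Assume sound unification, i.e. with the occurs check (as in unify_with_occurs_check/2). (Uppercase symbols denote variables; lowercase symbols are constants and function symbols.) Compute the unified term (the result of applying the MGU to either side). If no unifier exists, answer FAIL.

Decompose f/2: f(e, e) = f(M, e),  q(s(Z)) = q(s(p(M, e))).
Decompose f/2: e = M,  e = e.
Bind M := e; substituting into the one remaining equation that mentions M gives: q(s(Z)) = q(s(p(e, e))).
Delete trivial equation e = e.
Decompose q/1: s(Z) = s(p(e, e)).
Decompose s/1: Z = p(e, e).
Bind Z := p(e, e).
Applying the MGU to either side gives f(f(e, e), q(s(p(e, e)))).

f(f(e, e), q(s(p(e, e))))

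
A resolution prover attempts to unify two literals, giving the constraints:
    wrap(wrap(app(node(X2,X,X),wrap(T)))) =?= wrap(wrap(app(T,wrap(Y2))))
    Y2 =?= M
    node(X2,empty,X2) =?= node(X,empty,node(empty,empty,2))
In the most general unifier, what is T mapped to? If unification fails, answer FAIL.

Decompose wrap/1: wrap(app(node(X2,X,X),wrap(T))) =?= wrap(app(T,wrap(Y2))).
Decompose wrap/1: app(node(X2,X,X),wrap(T)) =?= app(T,wrap(Y2)).
Decompose app/2: node(X2,X,X) =?= T,  wrap(T) =?= wrap(Y2).
Bind T := node(X2,X,X); substituting into the one remaining equation that mentions T gives: wrap(node(X2,X,X)) =?= wrap(Y2).
Decompose wrap/1: node(X2,X,X) =?= Y2.
Bind Y2 := node(X2,X,X); substituting into the one remaining equation that mentions Y2 gives: node(X2,X,X) =?= M.
Bind M := node(X2,X,X); no other remaining equation mentions M.
Decompose node/3: X2 =?= X,  empty =?= empty,  X2 =?= node(empty,empty,2).
Bind X2 := X; substituting into the one remaining equation that mentions X2 gives: X =?= node(empty,empty,2). Substituting into the earlier bindings gives T := node(X,X,X), Y2 := node(X,X,X), M := node(X,X,X).
Delete trivial equation empty =?= empty.
Bind X := node(empty,empty,2). Substituting into the earlier bindings gives T := node(node(empty,empty,2),node(empty,empty,2),node(empty,empty,2)), Y2 := node(node(empty,empty,2),node(empty,empty,2),node(empty,empty,2)), M := node(node(empty,empty,2),node(empty,empty,2),node(empty,empty,2)), X2 := node(empty,empty,2).
MGU = { T -> node(node(empty,empty,2),node(empty,empty,2),node(empty,empty,2)), Y2 -> node(node(empty,empty,2),node(empty,empty,2),node(empty,empty,2)), M -> node(node(empty,empty,2),node(empty,empty,2),node(empty,empty,2)), X2 -> node(empty,empty,2), X -> node(empty,empty,2) }, so T -> node(node(empty,empty,2),node(empty,empty,2),node(empty,empty,2)).

node(node(empty,empty,2),node(empty,empty,2),node(empty,empty,2))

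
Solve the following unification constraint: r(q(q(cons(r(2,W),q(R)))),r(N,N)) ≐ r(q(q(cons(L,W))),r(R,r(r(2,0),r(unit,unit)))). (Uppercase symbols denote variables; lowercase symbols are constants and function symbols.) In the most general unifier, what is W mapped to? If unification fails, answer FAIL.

q(r(r(2,0),r(unit,unit)))

Decompose r/2: q(q(cons(r(2,W),q(R)))) ≐ q(q(cons(L,W))),  r(N,N) ≐ r(R,r(r(2,0),r(unit,unit))).
Decompose q/1: q(cons(r(2,W),q(R))) ≐ q(cons(L,W)).
Decompose q/1: cons(r(2,W),q(R)) ≐ cons(L,W).
Decompose cons/2: r(2,W) ≐ L,  q(R) ≐ W.
Bind L := r(2,W); no other remaining equation mentions L.
Bind W := q(R); no other remaining equation mentions W. Substituting into the earlier binding gives L := r(2,q(R)).
Decompose r/2: N ≐ R,  N ≐ r(r(2,0),r(unit,unit)).
Bind N := R; substituting into the remaining equation gives: R ≐ r(r(2,0),r(unit,unit)).
Bind R := r(r(2,0),r(unit,unit)). Substituting into the earlier bindings gives L := r(2,q(r(r(2,0),r(unit,unit)))), W := q(r(r(2,0),r(unit,unit))), N := r(r(2,0),r(unit,unit)).
MGU = { L ↦ r(2,q(r(r(2,0),r(unit,unit)))), W ↦ q(r(r(2,0),r(unit,unit))), N ↦ r(r(2,0),r(unit,unit)), R ↦ r(r(2,0),r(unit,unit)) }, so W ↦ q(r(r(2,0),r(unit,unit))).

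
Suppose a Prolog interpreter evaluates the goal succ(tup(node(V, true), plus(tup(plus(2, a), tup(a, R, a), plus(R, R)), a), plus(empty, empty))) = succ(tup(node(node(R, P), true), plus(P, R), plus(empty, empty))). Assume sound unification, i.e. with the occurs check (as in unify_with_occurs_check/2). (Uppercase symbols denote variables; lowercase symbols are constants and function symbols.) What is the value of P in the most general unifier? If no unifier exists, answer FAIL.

tup(plus(2, a), tup(a, a, a), plus(a, a))

Decompose succ/1: tup(node(V, true), plus(tup(plus(2, a), tup(a, R, a), plus(R, R)), a), plus(empty, empty)) = tup(node(node(R, P), true), plus(P, R), plus(empty, empty)).
Decompose tup/3: node(V, true) = node(node(R, P), true),  plus(tup(plus(2, a), tup(a, R, a), plus(R, R)), a) = plus(P, R),  plus(empty, empty) = plus(empty, empty).
Decompose node/2: V = node(R, P),  true = true.
Bind V := node(R, P); no other remaining equation mentions V.
Delete trivial equation true = true.
Decompose plus/2: tup(plus(2, a), tup(a, R, a), plus(R, R)) = P,  a = R.
Bind P := tup(plus(2, a), tup(a, R, a), plus(R, R)); no other remaining equation mentions P. Substituting into the earlier binding gives V := node(R, tup(plus(2, a), tup(a, R, a), plus(R, R))).
Bind R := a; no other remaining equation mentions R. Substituting into the earlier bindings gives V := node(a, tup(plus(2, a), tup(a, a, a), plus(a, a))), P := tup(plus(2, a), tup(a, a, a), plus(a, a)).
Delete trivial equation plus(empty, empty) = plus(empty, empty).
MGU = { V ↦ node(a, tup(plus(2, a), tup(a, a, a), plus(a, a))), P ↦ tup(plus(2, a), tup(a, a, a), plus(a, a)), R ↦ a }, so P ↦ tup(plus(2, a), tup(a, a, a), plus(a, a)).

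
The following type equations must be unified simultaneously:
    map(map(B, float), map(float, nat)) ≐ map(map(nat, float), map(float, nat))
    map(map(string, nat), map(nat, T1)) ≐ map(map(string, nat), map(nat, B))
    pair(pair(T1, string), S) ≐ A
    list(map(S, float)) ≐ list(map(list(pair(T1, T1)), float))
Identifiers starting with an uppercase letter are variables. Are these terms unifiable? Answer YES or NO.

Decompose map/2: map(B, float) ≐ map(nat, float),  map(float, nat) ≐ map(float, nat).
Decompose map/2: B ≐ nat,  float ≐ float.
Bind B := nat; substituting into the one remaining equation that mentions B gives: map(map(string, nat), map(nat, T1)) ≐ map(map(string, nat), map(nat, nat)).
Delete trivial equation float ≐ float.
Delete trivial equation map(float, nat) ≐ map(float, nat).
Decompose map/2: map(string, nat) ≐ map(string, nat),  map(nat, T1) ≐ map(nat, nat).
Delete trivial equation map(string, nat) ≐ map(string, nat).
Decompose map/2: nat ≐ nat,  T1 ≐ nat.
Delete trivial equation nat ≐ nat.
Bind T1 := nat; substituting into the remaining equations gives: pair(pair(nat, string), S) ≐ A,  list(map(S, float)) ≐ list(map(list(pair(nat, nat)), float)).
Bind A := pair(pair(nat, string), S); no other remaining equation mentions A.
Decompose list/1: map(S, float) ≐ map(list(pair(nat, nat)), float).
Decompose map/2: S ≐ list(pair(nat, nat)),  float ≐ float.
Bind S := list(pair(nat, nat)); no other remaining equation mentions S. Substituting into the earlier binding gives A := pair(pair(nat, string), list(pair(nat, nat))).
Delete trivial equation float ≐ float.
No equations remain and no clash or occurs-check failure arose, so a unifier exists.

YES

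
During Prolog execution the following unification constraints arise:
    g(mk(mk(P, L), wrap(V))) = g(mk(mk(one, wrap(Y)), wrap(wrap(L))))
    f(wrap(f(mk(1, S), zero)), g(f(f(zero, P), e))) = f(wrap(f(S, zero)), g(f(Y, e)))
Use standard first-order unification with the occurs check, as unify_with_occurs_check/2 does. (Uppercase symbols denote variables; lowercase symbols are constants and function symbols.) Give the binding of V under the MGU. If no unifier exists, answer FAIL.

FAIL

Decompose g/1: mk(mk(P, L), wrap(V)) = mk(mk(one, wrap(Y)), wrap(wrap(L))).
Decompose mk/2: mk(P, L) = mk(one, wrap(Y)),  wrap(V) = wrap(wrap(L)).
Decompose mk/2: P = one,  L = wrap(Y).
Bind P := one; substituting into the one remaining equation that mentions P gives: f(wrap(f(mk(1, S), zero)), g(f(f(zero, one), e))) = f(wrap(f(S, zero)), g(f(Y, e))).
Bind L := wrap(Y); substituting into the one remaining equation that mentions L gives: wrap(V) = wrap(wrap(wrap(Y))).
Decompose wrap/1: V = wrap(wrap(Y)).
Bind V := wrap(wrap(Y)); no other remaining equation mentions V.
Decompose f/2: wrap(f(mk(1, S), zero)) = wrap(f(S, zero)),  g(f(f(zero, one), e)) = g(f(Y, e)).
Decompose wrap/1: f(mk(1, S), zero) = f(S, zero).
Decompose f/2: mk(1, S) = S,  zero = zero.
Occurs check fails: S occurs in mk(1, S); the equation S = mk(1, S) has no finite solution.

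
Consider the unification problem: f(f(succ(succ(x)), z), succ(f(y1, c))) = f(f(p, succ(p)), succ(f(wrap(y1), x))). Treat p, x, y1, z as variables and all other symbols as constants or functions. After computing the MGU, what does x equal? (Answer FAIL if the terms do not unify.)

FAIL

Decompose f/2: f(succ(succ(x)), z) = f(p, succ(p)),  succ(f(y1, c)) = succ(f(wrap(y1), x)).
Decompose f/2: succ(succ(x)) = p,  z = succ(p).
Bind p := succ(succ(x)); substituting into the one remaining equation that mentions p gives: z = succ(succ(succ(x))).
Bind z := succ(succ(succ(x))); no other remaining equation mentions z.
Decompose succ/1: f(y1, c) = f(wrap(y1), x).
Decompose f/2: y1 = wrap(y1),  c = x.
Occurs check fails: y1 occurs in wrap(y1); the equation y1 = wrap(y1) has no finite solution.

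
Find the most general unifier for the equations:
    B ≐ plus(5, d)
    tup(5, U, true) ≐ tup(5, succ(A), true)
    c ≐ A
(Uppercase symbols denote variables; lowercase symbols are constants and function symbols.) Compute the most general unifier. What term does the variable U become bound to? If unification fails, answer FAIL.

Bind B := plus(5, d); no other remaining equation mentions B.
Decompose tup/3: 5 ≐ 5,  U ≐ succ(A),  true ≐ true.
Delete trivial equation 5 ≐ 5.
Bind U := succ(A); no other remaining equation mentions U.
Delete trivial equation true ≐ true.
Bind A := c. Substituting into the earlier binding gives U := succ(c).
MGU = { B := plus(5, d), U := succ(c), A := c }, so U := succ(c).

succ(c)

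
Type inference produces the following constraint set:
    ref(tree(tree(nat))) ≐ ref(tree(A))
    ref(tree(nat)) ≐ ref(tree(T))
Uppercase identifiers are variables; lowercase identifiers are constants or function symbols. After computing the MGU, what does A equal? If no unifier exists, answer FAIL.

tree(nat)

Decompose ref/1: tree(tree(nat)) ≐ tree(A).
Decompose tree/1: tree(nat) ≐ A.
Bind A := tree(nat); no other remaining equation mentions A.
Decompose ref/1: tree(nat) ≐ tree(T).
Decompose tree/1: nat ≐ T.
Bind T := nat.
MGU = { A ↦ tree(nat), T ↦ nat }, so A ↦ tree(nat).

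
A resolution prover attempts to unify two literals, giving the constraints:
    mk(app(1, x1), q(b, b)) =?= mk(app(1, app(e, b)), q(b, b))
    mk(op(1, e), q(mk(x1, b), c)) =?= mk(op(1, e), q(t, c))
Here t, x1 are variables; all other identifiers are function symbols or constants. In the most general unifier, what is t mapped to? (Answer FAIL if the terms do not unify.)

Decompose mk/2: app(1, x1) =?= app(1, app(e, b)),  q(b, b) =?= q(b, b).
Decompose app/2: 1 =?= 1,  x1 =?= app(e, b).
Delete trivial equation 1 =?= 1.
Bind x1 := app(e, b); substituting into the one remaining equation that mentions x1 gives: mk(op(1, e), q(mk(app(e, b), b), c)) =?= mk(op(1, e), q(t, c)).
Delete trivial equation q(b, b) =?= q(b, b).
Decompose mk/2: op(1, e) =?= op(1, e),  q(mk(app(e, b), b), c) =?= q(t, c).
Delete trivial equation op(1, e) =?= op(1, e).
Decompose q/2: mk(app(e, b), b) =?= t,  c =?= c.
Bind t := mk(app(e, b), b); no other remaining equation mentions t.
Delete trivial equation c =?= c.
MGU = { x1 := app(e, b), t := mk(app(e, b), b) }, so t := mk(app(e, b), b).

mk(app(e, b), b)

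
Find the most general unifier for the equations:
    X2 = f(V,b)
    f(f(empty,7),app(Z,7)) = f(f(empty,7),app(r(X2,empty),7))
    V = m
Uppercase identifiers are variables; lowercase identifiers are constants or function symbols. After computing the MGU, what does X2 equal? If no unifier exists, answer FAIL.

f(m,b)

Bind X2 := f(V,b); substituting into the one remaining equation that mentions X2 gives: f(f(empty,7),app(Z,7)) = f(f(empty,7),app(r(f(V,b),empty),7)).
Decompose f/2: f(empty,7) = f(empty,7),  app(Z,7) = app(r(f(V,b),empty),7).
Delete trivial equation f(empty,7) = f(empty,7).
Decompose app/2: Z = r(f(V,b),empty),  7 = 7.
Bind Z := r(f(V,b),empty); no other remaining equation mentions Z.
Delete trivial equation 7 = 7.
Bind V := m. Substituting into the earlier bindings gives X2 := f(m,b), Z := r(f(m,b),empty).
MGU = { X2 -> f(m,b), Z -> r(f(m,b),empty), V -> m }, so X2 -> f(m,b).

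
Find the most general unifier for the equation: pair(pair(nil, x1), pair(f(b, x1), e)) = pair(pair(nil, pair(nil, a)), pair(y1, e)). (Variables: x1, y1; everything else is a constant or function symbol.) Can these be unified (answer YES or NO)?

Decompose pair/2: pair(nil, x1) = pair(nil, pair(nil, a)),  pair(f(b, x1), e) = pair(y1, e).
Decompose pair/2: nil = nil,  x1 = pair(nil, a).
Delete trivial equation nil = nil.
Bind x1 := pair(nil, a); substituting into the remaining equation gives: pair(f(b, pair(nil, a)), e) = pair(y1, e).
Decompose pair/2: f(b, pair(nil, a)) = y1,  e = e.
Bind y1 := f(b, pair(nil, a)); no other remaining equation mentions y1.
Delete trivial equation e = e.
No equations remain and no clash or occurs-check failure arose, so a unifier exists.

YES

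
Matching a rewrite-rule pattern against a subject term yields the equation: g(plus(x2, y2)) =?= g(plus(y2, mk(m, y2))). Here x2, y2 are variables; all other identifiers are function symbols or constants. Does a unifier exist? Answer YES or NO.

NO

Decompose g/1: plus(x2, y2) =?= plus(y2, mk(m, y2)).
Decompose plus/2: x2 =?= y2,  y2 =?= mk(m, y2).
Bind x2 := y2; no other remaining equation mentions x2.
Occurs check fails: y2 occurs in mk(m, y2); the equation y2 =?= mk(m, y2) has no finite solution.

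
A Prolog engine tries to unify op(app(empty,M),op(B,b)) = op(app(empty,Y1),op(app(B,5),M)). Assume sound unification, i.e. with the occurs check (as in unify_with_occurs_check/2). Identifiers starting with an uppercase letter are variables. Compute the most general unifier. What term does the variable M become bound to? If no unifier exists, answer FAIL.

Decompose op/2: app(empty,M) = app(empty,Y1),  op(B,b) = op(app(B,5),M).
Decompose app/2: empty = empty,  M = Y1.
Delete trivial equation empty = empty.
Bind M := Y1; substituting into the remaining equation gives: op(B,b) = op(app(B,5),Y1).
Decompose op/2: B = app(B,5),  b = Y1.
Occurs check fails: B occurs in app(B,5); the equation B = app(B,5) has no finite solution.

FAIL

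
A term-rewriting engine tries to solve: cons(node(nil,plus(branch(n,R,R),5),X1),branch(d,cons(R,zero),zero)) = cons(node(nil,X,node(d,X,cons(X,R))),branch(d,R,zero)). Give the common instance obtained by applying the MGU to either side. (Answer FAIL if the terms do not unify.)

FAIL

Decompose cons/2: node(nil,plus(branch(n,R,R),5),X1) = node(nil,X,node(d,X,cons(X,R))),  branch(d,cons(R,zero),zero) = branch(d,R,zero).
Decompose node/3: nil = nil,  plus(branch(n,R,R),5) = X,  X1 = node(d,X,cons(X,R)).
Delete trivial equation nil = nil.
Bind X := plus(branch(n,R,R),5); substituting into the one remaining equation that mentions X gives: X1 = node(d,plus(branch(n,R,R),5),cons(plus(branch(n,R,R),5),R)).
Bind X1 := node(d,plus(branch(n,R,R),5),cons(plus(branch(n,R,R),5),R)); no other remaining equation mentions X1.
Decompose branch/3: d = d,  cons(R,zero) = R,  zero = zero.
Delete trivial equation d = d.
Occurs check fails: R occurs in cons(R,zero); the equation R = cons(R,zero) has no finite solution.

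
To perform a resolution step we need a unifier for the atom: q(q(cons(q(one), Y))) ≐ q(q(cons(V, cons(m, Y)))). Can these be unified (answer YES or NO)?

NO

Decompose q/1: q(cons(q(one), Y)) ≐ q(cons(V, cons(m, Y))).
Decompose q/1: cons(q(one), Y) ≐ cons(V, cons(m, Y)).
Decompose cons/2: q(one) ≐ V,  Y ≐ cons(m, Y).
Bind V := q(one); no other remaining equation mentions V.
Occurs check fails: Y occurs in cons(m, Y); the equation Y ≐ cons(m, Y) has no finite solution.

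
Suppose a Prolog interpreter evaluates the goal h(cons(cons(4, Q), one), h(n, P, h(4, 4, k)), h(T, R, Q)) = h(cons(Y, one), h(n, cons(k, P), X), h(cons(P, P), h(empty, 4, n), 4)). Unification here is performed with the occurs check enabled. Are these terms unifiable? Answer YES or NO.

NO

Decompose h/3: cons(cons(4, Q), one) = cons(Y, one),  h(n, P, h(4, 4, k)) = h(n, cons(k, P), X),  h(T, R, Q) = h(cons(P, P), h(empty, 4, n), 4).
Decompose cons/2: cons(4, Q) = Y,  one = one.
Bind Y := cons(4, Q); no other remaining equation mentions Y.
Delete trivial equation one = one.
Decompose h/3: n = n,  P = cons(k, P),  h(4, 4, k) = X.
Delete trivial equation n = n.
Occurs check fails: P occurs in cons(k, P); the equation P = cons(k, P) has no finite solution.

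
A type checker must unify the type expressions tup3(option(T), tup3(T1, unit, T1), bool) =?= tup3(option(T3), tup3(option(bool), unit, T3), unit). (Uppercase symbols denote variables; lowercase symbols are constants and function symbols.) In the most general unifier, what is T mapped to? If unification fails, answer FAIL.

Decompose tup3/3: option(T) =?= option(T3),  tup3(T1, unit, T1) =?= tup3(option(bool), unit, T3),  bool =?= unit.
Decompose option/1: T =?= T3.
Bind T := T3; no other remaining equation mentions T.
Decompose tup3/3: T1 =?= option(bool),  unit =?= unit,  T1 =?= T3.
Bind T1 := option(bool); substituting into the one remaining equation that mentions T1 gives: option(bool) =?= T3.
Delete trivial equation unit =?= unit.
Bind T3 := option(bool); no other remaining equation mentions T3. Substituting into the earlier binding gives T := option(bool).
Clash: constants bool and unit differ; no unifier exists.

FAIL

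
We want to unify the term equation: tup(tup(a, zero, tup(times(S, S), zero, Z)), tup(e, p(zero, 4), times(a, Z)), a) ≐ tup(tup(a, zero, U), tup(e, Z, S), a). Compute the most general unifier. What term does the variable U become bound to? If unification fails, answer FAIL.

Decompose tup/3: tup(a, zero, tup(times(S, S), zero, Z)) ≐ tup(a, zero, U),  tup(e, p(zero, 4), times(a, Z)) ≐ tup(e, Z, S),  a ≐ a.
Decompose tup/3: a ≐ a,  zero ≐ zero,  tup(times(S, S), zero, Z) ≐ U.
Delete trivial equation a ≐ a.
Delete trivial equation zero ≐ zero.
Bind U := tup(times(S, S), zero, Z); no other remaining equation mentions U.
Decompose tup/3: e ≐ e,  p(zero, 4) ≐ Z,  times(a, Z) ≐ S.
Delete trivial equation e ≐ e.
Bind Z := p(zero, 4); substituting into the one remaining equation that mentions Z gives: times(a, p(zero, 4)) ≐ S. Substituting into the earlier binding gives U := tup(times(S, S), zero, p(zero, 4)).
Bind S := times(a, p(zero, 4)); no other remaining equation mentions S. Substituting into the earlier binding gives U := tup(times(times(a, p(zero, 4)), times(a, p(zero, 4))), zero, p(zero, 4)).
Delete trivial equation a ≐ a.
MGU = { U := tup(times(times(a, p(zero, 4)), times(a, p(zero, 4))), zero, p(zero, 4)), Z := p(zero, 4), S := times(a, p(zero, 4)) }, so U := tup(times(times(a, p(zero, 4)), times(a, p(zero, 4))), zero, p(zero, 4)).

tup(times(times(a, p(zero, 4)), times(a, p(zero, 4))), zero, p(zero, 4))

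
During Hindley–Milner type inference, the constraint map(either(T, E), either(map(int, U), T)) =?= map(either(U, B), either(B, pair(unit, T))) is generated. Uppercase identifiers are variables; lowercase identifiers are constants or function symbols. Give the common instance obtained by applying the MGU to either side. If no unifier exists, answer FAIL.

Decompose map/2: either(T, E) =?= either(U, B),  either(map(int, U), T) =?= either(B, pair(unit, T)).
Decompose either/2: T =?= U,  E =?= B.
Bind T := U; substituting into the one remaining equation that mentions T gives: either(map(int, U), U) =?= either(B, pair(unit, U)).
Bind E := B; no other remaining equation mentions E.
Decompose either/2: map(int, U) =?= B,  U =?= pair(unit, U).
Bind B := map(int, U); no other remaining equation mentions B. Substituting into the earlier binding gives E := map(int, U).
Occurs check fails: U occurs in pair(unit, U); the equation U =?= pair(unit, U) has no finite solution.

FAIL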